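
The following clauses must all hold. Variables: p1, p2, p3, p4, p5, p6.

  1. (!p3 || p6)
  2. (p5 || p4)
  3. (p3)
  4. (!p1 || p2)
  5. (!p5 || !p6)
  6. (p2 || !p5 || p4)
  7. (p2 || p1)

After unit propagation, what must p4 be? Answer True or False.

(p3) is a unit clause: p3 = True.
(p6 || !p3) with p3 = True leaves only p6, so p6 = True.
In (!p5 || !p6), !p6 is now false; !p5 must hold, so p5 = False.
(p5 || p4) with p5 = False leaves only p4, so p4 = True.

True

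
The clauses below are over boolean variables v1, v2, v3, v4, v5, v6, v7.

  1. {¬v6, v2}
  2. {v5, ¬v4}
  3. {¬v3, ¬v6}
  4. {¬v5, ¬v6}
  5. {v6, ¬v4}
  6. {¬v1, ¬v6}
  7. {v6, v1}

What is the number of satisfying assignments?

18

Split on v6, then v1.
  v6=1, v1=1: a clause becomes empty — 0.
  v6=1, v1=0: remaining (v2,v3,v4,v5,v7) ∈ {(1,0,0,0,0); (1,0,0,0,1)} — 2.
  v6=0, v1=1: forces v4=0; v2, v3, v5, v7 free → 2^4 = 16.
  v6=0, v1=0: a clause becomes empty — 0.
Total: 0 + 2 + 16 + 0 = 18.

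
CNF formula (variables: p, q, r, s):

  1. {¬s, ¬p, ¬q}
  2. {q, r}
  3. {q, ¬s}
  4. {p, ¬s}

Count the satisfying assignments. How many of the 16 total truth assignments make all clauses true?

The models are:
  p=F q=F r=T s=F
  p=F q=T r=F s=F
  p=F q=T r=T s=F
  p=T q=F r=T s=F
  p=T q=T r=F s=F
  p=T q=T r=T s=F
That's 6 in total.

6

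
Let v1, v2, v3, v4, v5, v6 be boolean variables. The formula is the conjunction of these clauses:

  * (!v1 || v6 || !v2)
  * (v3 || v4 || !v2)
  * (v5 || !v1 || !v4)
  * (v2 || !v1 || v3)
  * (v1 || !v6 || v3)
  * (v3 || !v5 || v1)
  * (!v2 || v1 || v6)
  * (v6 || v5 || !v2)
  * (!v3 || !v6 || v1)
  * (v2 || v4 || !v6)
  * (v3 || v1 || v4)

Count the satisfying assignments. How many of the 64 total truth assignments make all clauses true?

Split on v1, then v2.
  v1=1, v2=1: remaining (v3,v4,v5,v6) ∈ {(0,1,1,1); (1,0,0,1); (1,0,1,1); (1,1,1,1)} — 4.
  v1=1, v2=0: remaining (v3,v4,v5,v6) ∈ {(1,0,0,0); (1,0,1,0); (1,1,1,0); (1,1,1,1)} — 4.
  v1=0, v2=1: a clause becomes empty — 0.
  v1=0, v2=0: 5 of the 16 assignments to (v3,v4,v5,v6) work.
Total: 4 + 4 + 0 + 5 = 13.

13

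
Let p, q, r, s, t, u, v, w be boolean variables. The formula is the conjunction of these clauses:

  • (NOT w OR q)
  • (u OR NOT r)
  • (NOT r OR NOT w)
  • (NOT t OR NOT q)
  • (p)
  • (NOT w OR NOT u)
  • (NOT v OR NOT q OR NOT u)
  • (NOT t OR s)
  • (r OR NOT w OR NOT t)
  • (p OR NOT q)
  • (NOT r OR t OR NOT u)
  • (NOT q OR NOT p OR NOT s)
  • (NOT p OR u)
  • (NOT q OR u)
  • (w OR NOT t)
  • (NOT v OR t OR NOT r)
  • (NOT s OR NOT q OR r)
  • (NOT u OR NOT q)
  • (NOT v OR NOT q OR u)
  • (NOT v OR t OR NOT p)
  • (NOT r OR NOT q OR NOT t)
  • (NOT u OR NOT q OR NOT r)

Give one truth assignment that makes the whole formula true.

p=1, q=0, r=0, s=0, t=0, u=1, v=0, w=0

Check each clause:
  1. (q OR NOT w) — NOT w is true.
  2. (NOT r OR u) — NOT r is true.
  3. (NOT w OR NOT r) — NOT w is true.
  4. (NOT q OR NOT t) — NOT t is true.
  5. (p) — p is true.
  6. (NOT w OR NOT u) — NOT w is true.
  7. (NOT u OR NOT v OR NOT q) — NOT v is true.
  8. (s OR NOT t) — NOT t is true.
  9. (NOT t OR r OR NOT w) — NOT w is true.
  10. (p OR NOT q) — p is true.
  11. (NOT u OR t OR NOT r) — NOT r is true.
  12. (NOT q OR NOT s OR NOT p) — NOT s is true.
  13. (NOT p OR u) — u is true.
  14. (u OR NOT q) — u is true.
  15. (w OR NOT t) — NOT t is true.
  16. (t OR NOT v OR NOT r) — NOT v is true.
  17. (r OR NOT s OR NOT q) — NOT s is true.
  18. (NOT q OR NOT u) — NOT q is true.
  19. (u OR NOT q OR NOT v) — NOT v is true.
  20. (NOT v OR NOT p OR t) — NOT v is true.
  21. (NOT t OR NOT r OR NOT q) — NOT t is true.
  22. (NOT u OR NOT q OR NOT r) — NOT r is true.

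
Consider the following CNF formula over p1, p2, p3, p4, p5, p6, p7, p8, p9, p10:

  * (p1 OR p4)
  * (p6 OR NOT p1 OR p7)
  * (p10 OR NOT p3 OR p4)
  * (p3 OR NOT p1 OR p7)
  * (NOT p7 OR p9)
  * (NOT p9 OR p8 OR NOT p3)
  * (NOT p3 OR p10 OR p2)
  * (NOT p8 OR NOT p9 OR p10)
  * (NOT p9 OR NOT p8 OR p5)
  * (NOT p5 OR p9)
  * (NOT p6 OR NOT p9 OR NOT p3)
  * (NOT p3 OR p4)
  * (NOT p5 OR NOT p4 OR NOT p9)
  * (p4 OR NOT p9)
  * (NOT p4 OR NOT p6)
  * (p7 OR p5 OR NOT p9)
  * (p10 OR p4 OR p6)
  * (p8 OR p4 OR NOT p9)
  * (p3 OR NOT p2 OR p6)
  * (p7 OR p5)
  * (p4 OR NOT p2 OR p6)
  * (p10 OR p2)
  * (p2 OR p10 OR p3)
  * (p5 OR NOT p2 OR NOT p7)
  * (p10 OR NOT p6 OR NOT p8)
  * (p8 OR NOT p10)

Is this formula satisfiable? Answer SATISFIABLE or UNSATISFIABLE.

p9 = True:
  propagation gives p4=True, p5=False, p8=False, p3=False; an empty clause results — contradiction.
p9 = False:
  propagation gives p7=False, p5=False; an empty clause results — contradiction.
Every branch closes, so no satisfying assignment exists.

UNSATISFIABLE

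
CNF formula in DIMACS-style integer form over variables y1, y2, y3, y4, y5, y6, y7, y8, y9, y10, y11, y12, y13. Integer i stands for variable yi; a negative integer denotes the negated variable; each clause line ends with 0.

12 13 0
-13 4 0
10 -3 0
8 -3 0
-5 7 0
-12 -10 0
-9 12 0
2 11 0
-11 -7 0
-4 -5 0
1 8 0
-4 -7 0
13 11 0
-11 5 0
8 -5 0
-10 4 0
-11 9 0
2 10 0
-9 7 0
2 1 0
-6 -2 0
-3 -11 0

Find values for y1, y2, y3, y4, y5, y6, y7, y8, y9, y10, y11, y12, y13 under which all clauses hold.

y1=0  y2=1  y3=0  y4=1  y5=0  y6=0  y7=0  y8=1  y9=0  y10=0  y11=0  y12=1  y13=1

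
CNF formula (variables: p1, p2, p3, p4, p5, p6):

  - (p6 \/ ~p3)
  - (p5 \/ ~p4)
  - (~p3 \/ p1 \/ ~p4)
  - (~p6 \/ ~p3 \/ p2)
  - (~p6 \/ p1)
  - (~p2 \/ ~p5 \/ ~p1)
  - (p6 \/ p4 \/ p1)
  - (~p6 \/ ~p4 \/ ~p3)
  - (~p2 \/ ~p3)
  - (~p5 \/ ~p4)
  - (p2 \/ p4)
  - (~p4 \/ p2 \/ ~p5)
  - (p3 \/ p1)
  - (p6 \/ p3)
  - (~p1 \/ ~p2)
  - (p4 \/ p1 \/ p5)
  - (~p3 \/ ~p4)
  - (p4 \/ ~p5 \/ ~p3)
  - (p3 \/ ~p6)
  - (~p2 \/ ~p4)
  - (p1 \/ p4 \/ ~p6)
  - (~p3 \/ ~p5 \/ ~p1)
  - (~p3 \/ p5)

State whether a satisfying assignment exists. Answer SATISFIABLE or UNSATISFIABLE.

UNSATISFIABLE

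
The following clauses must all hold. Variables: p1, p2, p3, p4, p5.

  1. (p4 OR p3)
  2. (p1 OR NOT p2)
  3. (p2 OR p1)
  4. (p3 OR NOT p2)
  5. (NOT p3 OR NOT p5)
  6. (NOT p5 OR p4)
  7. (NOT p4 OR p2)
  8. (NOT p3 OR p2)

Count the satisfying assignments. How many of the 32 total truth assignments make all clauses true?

Satisfying assignments:
  p1=T p2=T p3=T p4=F p5=F
  p1=T p2=T p3=T p4=T p5=F
That's 2 in total.

2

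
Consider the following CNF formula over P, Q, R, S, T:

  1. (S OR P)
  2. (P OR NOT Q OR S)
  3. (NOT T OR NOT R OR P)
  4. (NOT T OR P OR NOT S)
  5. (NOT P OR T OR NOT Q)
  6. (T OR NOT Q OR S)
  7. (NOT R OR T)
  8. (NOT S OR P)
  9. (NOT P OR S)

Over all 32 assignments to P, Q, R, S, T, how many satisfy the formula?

5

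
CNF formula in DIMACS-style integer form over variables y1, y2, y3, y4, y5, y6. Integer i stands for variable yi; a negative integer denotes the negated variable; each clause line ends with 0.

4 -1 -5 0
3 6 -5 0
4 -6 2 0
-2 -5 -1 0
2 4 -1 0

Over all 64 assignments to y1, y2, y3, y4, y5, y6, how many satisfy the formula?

Case analysis on y1 and y2:
  y1=1, y2=1: forces y5=0; y3, y4, y6 free → 2^3 = 8.
  y1=1, y2=0: 7 of the 16 assignments to (y3,y4,y5,y6) work.
  y1=0, y2=1: y4 free; 7 ways for (y3,y5,y6) × 2^1 = 14.
  y1=0, y2=0: 10 of the 16 assignments to (y3,y4,y5,y6) work.
Total: 8 + 7 + 14 + 10 = 39.

39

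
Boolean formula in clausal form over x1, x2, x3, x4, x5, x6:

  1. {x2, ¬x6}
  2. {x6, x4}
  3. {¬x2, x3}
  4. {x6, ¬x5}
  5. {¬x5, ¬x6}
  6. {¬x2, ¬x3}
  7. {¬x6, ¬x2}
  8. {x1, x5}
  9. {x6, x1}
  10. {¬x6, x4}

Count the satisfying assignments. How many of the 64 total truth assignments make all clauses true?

2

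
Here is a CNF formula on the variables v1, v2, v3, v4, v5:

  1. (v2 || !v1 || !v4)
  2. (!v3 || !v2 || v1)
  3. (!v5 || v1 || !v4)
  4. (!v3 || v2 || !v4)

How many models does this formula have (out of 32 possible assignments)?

20

Case analysis on v1 and v2:
  v1=1, v2=1: v3, v4, v5 free → 2^3 = 8.
  v1=1, v2=0: remaining (v3,v4,v5) ∈ {(0,0,0); (0,0,1); (1,0,0); (1,0,1)} — 4.
  v1=0, v2=1: remaining (v3,v4,v5) ∈ {(0,0,0); (0,0,1); (0,1,0)} — 3.
  v1=0, v2=0: 5 of the 8 assignments to (v3,v4,v5) work.
Total: 8 + 4 + 3 + 5 = 20.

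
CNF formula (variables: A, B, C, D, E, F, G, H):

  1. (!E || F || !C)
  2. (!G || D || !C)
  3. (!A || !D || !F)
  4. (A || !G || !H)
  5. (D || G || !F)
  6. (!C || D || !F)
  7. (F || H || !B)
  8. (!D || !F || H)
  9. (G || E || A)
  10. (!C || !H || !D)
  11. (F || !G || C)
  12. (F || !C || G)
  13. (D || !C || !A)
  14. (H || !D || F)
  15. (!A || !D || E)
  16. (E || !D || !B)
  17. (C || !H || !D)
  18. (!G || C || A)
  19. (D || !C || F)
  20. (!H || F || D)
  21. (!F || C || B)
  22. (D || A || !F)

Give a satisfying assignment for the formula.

A=T  B=T  C=F  D=F  E=T  F=T  G=T  H=F

Set A = True and propagate.
Set B = True and propagate.
The remaining clauses are satisfied by C = False, D = False, E = True, F = True, G = True, H = False.
Check each clause:
  1. (F || !E || !C) — !C is true.
  2. (D || !G || !C) — !C is true.
  3. (!A || !F || !D) — !D is true.
  4. (A || !H || !G) — !H is true.
  5. (G || D || !F) — G is true.
  6. (!C || !F || D) — !C is true.
  7. (H || !B || F) — F is true.
  8. (H || !D || !F) — !D is true.
  9. (A || E || G) — A is true.
  10. (!C || !D || !H) — !H is true.
  11. (C || F || !G) — F is true.
  12. (G || F || !C) — !C is true.
  13. (!C || D || !A) — !C is true.
  14. (F || !D || H) — !D is true.
  15. (!A || !D || E) — !D is true.
  16. (E || !B || !D) — !D is true.
  17. (C || !H || !D) — !H is true.
  18. (!G || C || A) — A is true.
  19. (!C || D || F) — !C is true.
  20. (D || F || !H) — !H is true.
  21. (C || B || !F) — B is true.
  22. (A || D || !F) — A is true.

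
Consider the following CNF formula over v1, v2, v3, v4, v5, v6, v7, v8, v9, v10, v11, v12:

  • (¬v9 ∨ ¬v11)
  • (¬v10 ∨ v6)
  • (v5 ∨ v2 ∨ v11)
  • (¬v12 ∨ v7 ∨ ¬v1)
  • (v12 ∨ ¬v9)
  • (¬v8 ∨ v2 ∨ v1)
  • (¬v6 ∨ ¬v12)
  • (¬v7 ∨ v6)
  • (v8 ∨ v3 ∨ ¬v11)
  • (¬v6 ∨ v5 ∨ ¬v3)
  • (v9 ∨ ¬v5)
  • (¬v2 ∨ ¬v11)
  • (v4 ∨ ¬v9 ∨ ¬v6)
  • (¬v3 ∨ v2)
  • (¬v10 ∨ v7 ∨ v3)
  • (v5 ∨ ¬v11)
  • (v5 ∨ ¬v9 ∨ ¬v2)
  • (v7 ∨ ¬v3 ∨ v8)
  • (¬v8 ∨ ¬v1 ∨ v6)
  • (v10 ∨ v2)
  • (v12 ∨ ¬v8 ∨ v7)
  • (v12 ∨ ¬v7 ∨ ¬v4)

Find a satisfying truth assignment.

v1=F, v2=T, v3=F, v4=T, v5=F, v6=T, v7=F, v8=F, v9=F, v10=F, v11=F, v12=F

Check each clause:
  1. (¬v11 ∨ ¬v9) — ¬v11 is true.
  2. (v6 ∨ ¬v10) — ¬v10 is true.
  3. (v5 ∨ v11 ∨ v2) — v2 is true.
  4. (¬v12 ∨ ¬v1 ∨ v7) — ¬v12 is true.
  5. (¬v9 ∨ v12) — ¬v9 is true.
  6. (v1 ∨ ¬v8 ∨ v2) — ¬v8 is true.
  7. (¬v12 ∨ ¬v6) — ¬v12 is true.
  8. (¬v7 ∨ v6) — ¬v7 is true.
  9. (¬v11 ∨ v3 ∨ v8) — ¬v11 is true.
  10. (¬v3 ∨ v5 ∨ ¬v6) — ¬v3 is true.
  11. (¬v5 ∨ v9) — ¬v5 is true.
  12. (¬v2 ∨ ¬v11) — ¬v11 is true.
  13. (¬v9 ∨ v4 ∨ ¬v6) — v4 is true.
  14. (¬v3 ∨ v2) — v2 is true.
  15. (v3 ∨ ¬v10 ∨ v7) — ¬v10 is true.
  16. (¬v11 ∨ v5) — ¬v11 is true.
  17. (¬v2 ∨ v5 ∨ ¬v9) — ¬v9 is true.
  18. (¬v3 ∨ v8 ∨ v7) — ¬v3 is true.
  19. (v6 ∨ ¬v8 ∨ ¬v1) — ¬v8 is true.
  20. (v10 ∨ v2) — v2 is true.
  21. (v7 ∨ v12 ∨ ¬v8) — ¬v8 is true.
  22. (¬v4 ∨ ¬v7 ∨ v12) — ¬v7 is true.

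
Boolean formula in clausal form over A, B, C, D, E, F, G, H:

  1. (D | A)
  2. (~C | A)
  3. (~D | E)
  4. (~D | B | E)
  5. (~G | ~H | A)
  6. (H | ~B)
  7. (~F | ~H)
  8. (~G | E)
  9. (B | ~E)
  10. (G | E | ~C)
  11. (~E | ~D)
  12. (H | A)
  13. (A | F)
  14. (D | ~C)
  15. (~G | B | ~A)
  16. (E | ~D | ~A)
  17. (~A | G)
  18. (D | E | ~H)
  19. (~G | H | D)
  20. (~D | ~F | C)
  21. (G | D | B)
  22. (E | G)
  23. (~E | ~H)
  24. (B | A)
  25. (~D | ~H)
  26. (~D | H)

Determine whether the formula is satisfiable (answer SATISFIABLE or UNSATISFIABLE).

UNSATISFIABLE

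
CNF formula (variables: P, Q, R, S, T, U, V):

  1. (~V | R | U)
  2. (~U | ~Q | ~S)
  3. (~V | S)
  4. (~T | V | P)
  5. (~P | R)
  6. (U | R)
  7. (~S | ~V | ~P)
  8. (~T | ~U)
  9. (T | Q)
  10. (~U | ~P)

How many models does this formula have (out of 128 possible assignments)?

13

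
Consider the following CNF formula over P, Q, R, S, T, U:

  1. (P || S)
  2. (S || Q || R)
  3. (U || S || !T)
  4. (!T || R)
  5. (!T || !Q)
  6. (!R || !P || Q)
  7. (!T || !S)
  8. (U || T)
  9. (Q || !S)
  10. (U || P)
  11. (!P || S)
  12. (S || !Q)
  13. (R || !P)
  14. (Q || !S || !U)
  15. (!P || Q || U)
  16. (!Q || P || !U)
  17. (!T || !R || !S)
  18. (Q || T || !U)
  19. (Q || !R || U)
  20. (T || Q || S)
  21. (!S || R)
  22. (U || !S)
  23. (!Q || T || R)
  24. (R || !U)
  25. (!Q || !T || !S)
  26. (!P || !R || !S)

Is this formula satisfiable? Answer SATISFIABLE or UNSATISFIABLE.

UNSATISFIABLE

S = True:
  propagation gives T=False, U=True, Q=True, P=True; an empty clause results — contradiction.
S = False:
  propagation gives P=True; an empty clause results — contradiction.
Every branch closes, so no satisfying assignment exists.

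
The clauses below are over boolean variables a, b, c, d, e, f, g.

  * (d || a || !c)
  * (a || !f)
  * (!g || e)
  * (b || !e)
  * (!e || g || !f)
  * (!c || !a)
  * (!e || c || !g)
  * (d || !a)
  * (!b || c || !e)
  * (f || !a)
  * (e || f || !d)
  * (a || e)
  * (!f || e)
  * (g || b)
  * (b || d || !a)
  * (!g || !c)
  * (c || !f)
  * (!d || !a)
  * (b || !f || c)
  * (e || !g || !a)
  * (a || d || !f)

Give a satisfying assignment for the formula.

Try a = False.
  then f is forced to False.
  then e is forced to True.
  then b is forced to True.
  then c is forced to True.
  then d is forced to True.
  then g is forced to False.

a=False  b=True  c=True  d=True  e=True  f=False  g=False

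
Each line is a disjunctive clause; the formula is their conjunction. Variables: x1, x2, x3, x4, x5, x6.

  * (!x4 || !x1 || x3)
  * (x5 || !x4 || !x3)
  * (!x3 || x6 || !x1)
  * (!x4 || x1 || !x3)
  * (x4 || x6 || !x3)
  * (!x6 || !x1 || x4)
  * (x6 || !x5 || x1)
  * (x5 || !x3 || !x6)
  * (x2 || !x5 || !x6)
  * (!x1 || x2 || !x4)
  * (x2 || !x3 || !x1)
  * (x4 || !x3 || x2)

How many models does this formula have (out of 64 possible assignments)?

Case analysis on x3 and x1:
  x3=1, x1=1: remaining (x2,x4,x5,x6) ∈ {(1,1,1,1)} — 1.
  x3=1, x1=0: remaining (x2,x4,x5,x6) ∈ {(1,0,1,1)} — 1.
  x3=0, x1=1: remaining (x2,x4,x5,x6) ∈ {(0,0,0,0); (0,0,1,0); (1,0,0,0); (1,0,1,0)} — 4.
  x3=0, x1=0: x4 free; 5 ways for (x2,x5,x6) × 2^1 = 10.
Total: 1 + 1 + 4 + 10 = 16.

16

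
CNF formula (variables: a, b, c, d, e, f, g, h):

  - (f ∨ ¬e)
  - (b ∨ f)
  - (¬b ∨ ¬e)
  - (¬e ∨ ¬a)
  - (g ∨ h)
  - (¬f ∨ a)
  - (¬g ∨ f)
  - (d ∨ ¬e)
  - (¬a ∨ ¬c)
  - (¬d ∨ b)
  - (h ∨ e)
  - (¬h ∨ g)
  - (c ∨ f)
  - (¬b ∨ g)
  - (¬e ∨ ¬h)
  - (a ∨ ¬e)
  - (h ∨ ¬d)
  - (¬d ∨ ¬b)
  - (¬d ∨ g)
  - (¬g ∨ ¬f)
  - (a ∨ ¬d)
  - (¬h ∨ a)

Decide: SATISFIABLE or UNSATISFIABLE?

UNSATISFIABLE

e = True:
  propagation gives f=True, b=False, a=False; an empty clause results — contradiction.
e = False:
  propagation gives h=True, g=True, f=True; an empty clause results — contradiction.
Every branch closes, so no satisfying assignment exists.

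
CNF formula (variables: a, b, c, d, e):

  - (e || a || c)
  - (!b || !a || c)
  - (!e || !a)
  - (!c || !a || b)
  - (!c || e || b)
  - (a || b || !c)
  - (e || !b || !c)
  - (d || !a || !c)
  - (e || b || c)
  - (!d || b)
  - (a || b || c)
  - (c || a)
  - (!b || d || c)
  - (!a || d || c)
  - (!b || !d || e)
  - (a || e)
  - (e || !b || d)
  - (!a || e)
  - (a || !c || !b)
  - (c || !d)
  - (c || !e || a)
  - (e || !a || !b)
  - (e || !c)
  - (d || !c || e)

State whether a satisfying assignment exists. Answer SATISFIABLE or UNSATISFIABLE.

UNSATISFIABLE

c = True:
  propagation gives e=True, a=False, b=True; an empty clause results — contradiction.
c = False:
  propagation gives a=True, b=False, e=False; an empty clause results — contradiction.
Every branch closes, so no satisfying assignment exists.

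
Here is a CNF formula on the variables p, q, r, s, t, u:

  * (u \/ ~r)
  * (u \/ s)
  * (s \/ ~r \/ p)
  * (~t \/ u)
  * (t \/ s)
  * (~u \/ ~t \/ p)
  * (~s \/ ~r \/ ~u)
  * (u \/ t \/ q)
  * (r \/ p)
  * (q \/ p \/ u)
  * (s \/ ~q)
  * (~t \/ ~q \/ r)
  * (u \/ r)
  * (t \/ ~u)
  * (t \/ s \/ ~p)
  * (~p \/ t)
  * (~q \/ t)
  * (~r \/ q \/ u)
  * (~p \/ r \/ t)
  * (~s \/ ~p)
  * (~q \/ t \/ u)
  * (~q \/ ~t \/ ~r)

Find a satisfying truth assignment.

Set p = True and propagate.
  then t is forced to True.
  then u is forced to True.
  then s is forced to False.
  then q is forced to False.
r is now unconstrained; take r = False.

p=T, q=F, r=F, s=F, t=T, u=T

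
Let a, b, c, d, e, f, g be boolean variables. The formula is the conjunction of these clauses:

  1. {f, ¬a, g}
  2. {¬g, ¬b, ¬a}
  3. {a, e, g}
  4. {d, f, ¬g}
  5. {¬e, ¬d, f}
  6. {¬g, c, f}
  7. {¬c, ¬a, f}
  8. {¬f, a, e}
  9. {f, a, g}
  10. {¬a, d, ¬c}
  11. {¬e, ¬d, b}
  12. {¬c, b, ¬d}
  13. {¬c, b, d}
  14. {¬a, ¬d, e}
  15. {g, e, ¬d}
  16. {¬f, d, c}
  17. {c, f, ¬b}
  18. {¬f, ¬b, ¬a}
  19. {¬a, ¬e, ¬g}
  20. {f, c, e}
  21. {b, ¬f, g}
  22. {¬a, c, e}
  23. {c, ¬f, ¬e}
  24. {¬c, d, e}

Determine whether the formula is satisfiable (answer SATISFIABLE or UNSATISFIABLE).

Try a = False.
Branch on b: take b = True.
Branch on c: take c = True.
For the remaining variables, d = False, e = True, f = True, g = False works.
So a=F, b=T, c=T, d=F, e=T, f=T, g=F is a satisfying assignment.

SATISFIABLE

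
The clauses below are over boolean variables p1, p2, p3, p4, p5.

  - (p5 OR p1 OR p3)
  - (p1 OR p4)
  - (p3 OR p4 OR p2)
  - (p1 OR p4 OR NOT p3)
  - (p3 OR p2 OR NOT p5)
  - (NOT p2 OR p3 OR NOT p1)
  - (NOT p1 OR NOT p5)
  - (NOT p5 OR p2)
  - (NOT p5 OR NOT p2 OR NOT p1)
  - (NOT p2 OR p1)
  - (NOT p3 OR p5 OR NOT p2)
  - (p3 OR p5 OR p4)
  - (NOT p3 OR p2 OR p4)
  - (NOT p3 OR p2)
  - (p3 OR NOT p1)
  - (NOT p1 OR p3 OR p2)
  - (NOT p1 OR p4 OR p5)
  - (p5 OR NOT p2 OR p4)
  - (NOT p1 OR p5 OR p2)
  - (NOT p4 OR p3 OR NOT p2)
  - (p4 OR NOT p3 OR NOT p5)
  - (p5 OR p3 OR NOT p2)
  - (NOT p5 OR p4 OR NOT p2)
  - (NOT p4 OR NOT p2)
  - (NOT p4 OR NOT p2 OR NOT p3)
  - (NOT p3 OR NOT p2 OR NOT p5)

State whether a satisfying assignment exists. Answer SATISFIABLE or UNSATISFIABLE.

p2 = True:
  propagation gives p1=True, p3=True, p5=False; an empty clause results — contradiction.
p2 = False:
  propagation gives p5=False, p3=False, p1=True; an empty clause results — contradiction.
Every branch closes, so no satisfying assignment exists.

UNSATISFIABLE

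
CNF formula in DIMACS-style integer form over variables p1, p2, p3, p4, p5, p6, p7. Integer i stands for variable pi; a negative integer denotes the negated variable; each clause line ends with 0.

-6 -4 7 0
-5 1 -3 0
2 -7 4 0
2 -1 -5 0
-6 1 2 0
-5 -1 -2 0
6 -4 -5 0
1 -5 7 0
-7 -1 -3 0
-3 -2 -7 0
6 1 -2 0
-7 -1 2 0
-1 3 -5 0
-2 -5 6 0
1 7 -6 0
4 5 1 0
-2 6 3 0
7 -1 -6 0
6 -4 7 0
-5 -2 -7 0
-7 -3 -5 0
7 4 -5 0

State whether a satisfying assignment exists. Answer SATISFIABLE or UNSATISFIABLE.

SATISFIABLE

Set p1 = True and propagate.
Branch on p2: take p2 = True.
  then p5 is forced to False.
The remaining clauses are satisfied by p3 = False, p4 = False, p6 = True, p7 = True.
So p1=T, p2=T, p3=F, p4=F, p5=F, p6=T, p7=T is a satisfying assignment.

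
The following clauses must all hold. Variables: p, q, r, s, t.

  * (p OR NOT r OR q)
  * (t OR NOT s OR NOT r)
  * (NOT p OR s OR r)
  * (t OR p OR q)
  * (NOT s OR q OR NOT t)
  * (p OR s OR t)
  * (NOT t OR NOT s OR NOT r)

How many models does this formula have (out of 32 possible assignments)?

Split on s, then t.
  s=1, t=1: remaining (p,q,r) ∈ {(0,1,0); (1,1,0)} — 2.
  s=1, t=0: remaining (p,q,r) ∈ {(0,1,0); (1,0,0); (1,1,0)} — 3.
  s=0, t=1: 5 of the 8 assignments to (p,q,r) work.
  s=0, t=0: remaining (p,q,r) ∈ {(1,0,1); (1,1,1)} — 2.
Total: 2 + 3 + 5 + 2 = 12.

12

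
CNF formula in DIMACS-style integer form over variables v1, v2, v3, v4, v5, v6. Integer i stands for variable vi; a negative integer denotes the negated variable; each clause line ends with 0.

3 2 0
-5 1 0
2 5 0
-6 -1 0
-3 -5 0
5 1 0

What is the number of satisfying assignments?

The models are:
  v1=1 v2=1 v3=0 v4=0 v5=0 v6=0
  v1=1 v2=1 v3=0 v4=0 v5=1 v6=0
  v1=1 v2=1 v3=0 v4=1 v5=0 v6=0
  v1=1 v2=1 v3=0 v4=1 v5=1 v6=0
  v1=1 v2=1 v3=1 v4=0 v5=0 v6=0
  v1=1 v2=1 v3=1 v4=1 v5=0 v6=0
That's 6 in total.

6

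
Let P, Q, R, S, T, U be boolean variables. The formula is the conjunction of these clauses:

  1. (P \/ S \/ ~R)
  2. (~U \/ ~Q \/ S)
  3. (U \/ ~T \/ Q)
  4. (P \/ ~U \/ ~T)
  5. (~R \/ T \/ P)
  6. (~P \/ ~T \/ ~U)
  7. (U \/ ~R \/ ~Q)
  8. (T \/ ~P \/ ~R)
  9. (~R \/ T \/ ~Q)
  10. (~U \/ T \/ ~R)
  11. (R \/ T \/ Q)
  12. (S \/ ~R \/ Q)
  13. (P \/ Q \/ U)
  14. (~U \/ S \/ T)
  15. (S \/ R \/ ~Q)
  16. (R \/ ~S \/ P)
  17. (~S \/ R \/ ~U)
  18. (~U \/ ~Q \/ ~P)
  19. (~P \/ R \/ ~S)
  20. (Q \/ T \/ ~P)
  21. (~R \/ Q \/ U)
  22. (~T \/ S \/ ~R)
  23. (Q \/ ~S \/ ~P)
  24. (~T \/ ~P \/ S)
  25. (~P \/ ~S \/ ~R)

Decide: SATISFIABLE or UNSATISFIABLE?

UNSATISFIABLE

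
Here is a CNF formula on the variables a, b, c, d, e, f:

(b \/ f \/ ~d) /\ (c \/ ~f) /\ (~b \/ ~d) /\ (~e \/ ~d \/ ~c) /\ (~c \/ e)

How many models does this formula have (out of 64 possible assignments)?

16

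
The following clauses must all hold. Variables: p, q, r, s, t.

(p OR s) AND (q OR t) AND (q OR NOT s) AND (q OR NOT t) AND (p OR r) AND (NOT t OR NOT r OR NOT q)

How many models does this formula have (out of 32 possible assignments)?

7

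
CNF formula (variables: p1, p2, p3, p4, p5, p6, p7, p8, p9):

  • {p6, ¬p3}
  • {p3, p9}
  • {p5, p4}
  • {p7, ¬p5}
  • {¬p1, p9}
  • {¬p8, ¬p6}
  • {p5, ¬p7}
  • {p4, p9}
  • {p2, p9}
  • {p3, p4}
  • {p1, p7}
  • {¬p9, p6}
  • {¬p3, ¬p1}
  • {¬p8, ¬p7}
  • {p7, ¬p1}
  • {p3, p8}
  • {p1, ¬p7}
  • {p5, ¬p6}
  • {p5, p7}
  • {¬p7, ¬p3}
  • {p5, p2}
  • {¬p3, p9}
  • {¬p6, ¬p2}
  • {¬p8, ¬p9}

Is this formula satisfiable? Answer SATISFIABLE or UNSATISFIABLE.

p7 = True:
  propagation gives p5=True, p8=False, p3=True; an empty clause results — contradiction.
p7 = False:
  propagation gives p5=False; an empty clause results — contradiction.
Every branch closes, so no satisfying assignment exists.

UNSATISFIABLE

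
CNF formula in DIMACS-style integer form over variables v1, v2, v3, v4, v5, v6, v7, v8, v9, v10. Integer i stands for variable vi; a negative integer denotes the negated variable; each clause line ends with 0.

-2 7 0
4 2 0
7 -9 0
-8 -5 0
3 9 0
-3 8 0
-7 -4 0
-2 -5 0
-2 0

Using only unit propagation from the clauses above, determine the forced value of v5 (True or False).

False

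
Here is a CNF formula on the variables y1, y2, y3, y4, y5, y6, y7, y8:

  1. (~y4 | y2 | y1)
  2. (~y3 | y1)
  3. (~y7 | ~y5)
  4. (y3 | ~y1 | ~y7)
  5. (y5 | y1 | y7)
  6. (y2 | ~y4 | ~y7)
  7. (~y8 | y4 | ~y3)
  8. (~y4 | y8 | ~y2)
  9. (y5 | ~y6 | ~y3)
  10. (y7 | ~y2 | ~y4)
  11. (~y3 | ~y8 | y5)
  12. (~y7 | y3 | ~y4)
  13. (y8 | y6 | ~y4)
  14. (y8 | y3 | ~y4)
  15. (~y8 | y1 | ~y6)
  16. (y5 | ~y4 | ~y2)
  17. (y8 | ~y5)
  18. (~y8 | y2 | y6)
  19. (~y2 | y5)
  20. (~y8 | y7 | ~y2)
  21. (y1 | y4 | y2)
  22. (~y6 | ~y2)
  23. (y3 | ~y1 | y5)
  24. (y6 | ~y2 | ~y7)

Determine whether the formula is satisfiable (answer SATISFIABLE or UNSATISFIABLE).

SATISFIABLE

Try y1 = True.
Try y2 = False.
Branch on y3: take y3 = False.
  then y7 is forced to False.
  then y5 is forced to True.
  then y8 is forced to True.
  then y6 is forced to True.
y4 is now unconstrained; take y4 = False.
Every clause has at least one true literal under this assignment.
So y1=True, y2=False, y3=False, y4=False, y5=True, y6=True, y7=False, y8=True is a satisfying assignment.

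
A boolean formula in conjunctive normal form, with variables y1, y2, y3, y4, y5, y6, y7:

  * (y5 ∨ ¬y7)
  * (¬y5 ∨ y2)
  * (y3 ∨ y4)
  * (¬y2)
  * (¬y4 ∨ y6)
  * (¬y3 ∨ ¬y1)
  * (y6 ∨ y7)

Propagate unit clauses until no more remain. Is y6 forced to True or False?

Unit clause (¬y2) sets y2 = False.
From (¬y5 ∨ y2) and y2 = False: y5 = False.
(¬y7 ∨ y5): since y5 = False, the clause reduces to (¬y7). y7 = False.
In (y6 ∨ y7), y7 is now false; y6 must hold, so y6 = True.

True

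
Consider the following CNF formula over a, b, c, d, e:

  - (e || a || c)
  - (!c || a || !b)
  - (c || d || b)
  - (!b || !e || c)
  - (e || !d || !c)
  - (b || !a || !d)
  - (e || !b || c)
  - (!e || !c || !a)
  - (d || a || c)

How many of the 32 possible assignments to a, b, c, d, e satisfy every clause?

6

Satisfying assignments:
  a=F b=F c=F d=T e=T
  a=F b=F c=T d=F e=F
  a=F b=F c=T d=F e=T
  a=F b=F c=T d=T e=T
  a=T b=F c=T d=F e=F
  a=T b=T c=T d=F e=F
That's 6 in total.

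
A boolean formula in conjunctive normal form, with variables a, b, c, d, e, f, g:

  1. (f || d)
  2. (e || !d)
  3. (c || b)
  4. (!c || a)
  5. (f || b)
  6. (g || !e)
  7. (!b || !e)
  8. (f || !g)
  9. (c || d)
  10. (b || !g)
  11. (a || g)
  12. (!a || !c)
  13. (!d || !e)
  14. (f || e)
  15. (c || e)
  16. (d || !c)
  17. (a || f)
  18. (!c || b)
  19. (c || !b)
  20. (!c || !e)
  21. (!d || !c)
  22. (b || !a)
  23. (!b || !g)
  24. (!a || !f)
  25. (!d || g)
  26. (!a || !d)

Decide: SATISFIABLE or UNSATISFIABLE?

UNSATISFIABLE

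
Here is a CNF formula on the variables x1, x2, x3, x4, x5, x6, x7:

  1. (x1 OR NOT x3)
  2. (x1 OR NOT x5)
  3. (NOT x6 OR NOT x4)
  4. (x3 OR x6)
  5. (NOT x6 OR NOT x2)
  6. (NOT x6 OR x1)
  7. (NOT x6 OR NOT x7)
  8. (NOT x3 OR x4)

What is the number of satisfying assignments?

10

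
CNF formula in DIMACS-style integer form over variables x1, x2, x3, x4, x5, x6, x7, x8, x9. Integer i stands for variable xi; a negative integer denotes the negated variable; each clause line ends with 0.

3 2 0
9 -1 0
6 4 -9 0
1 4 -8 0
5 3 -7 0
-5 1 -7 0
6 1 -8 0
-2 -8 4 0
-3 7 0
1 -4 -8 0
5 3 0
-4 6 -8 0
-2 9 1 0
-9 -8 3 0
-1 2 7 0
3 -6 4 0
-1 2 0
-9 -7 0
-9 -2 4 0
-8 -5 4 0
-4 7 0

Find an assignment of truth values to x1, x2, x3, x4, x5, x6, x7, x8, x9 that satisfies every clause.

x1=F, x2=F, x3=T, x4=F, x5=F, x6=T, x7=T, x8=F, x9=F

Pure literal: x8 appears only negated; assign x8 = False.
Set x1 = False and propagate.
Try x2 = False.
  then x3 is forced to True.
  then x7 is forced to True.
  then x5 is forced to False.
  then x9 is forced to False.
x4, x6 are now unconstrained; take x4 = False, x6 = True.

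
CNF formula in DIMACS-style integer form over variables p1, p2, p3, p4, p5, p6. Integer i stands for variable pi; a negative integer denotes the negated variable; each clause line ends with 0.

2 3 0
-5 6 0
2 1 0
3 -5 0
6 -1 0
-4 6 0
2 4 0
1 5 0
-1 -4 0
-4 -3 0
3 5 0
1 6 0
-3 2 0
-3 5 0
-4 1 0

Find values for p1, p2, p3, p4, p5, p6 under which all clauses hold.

p1=T, p2=T, p3=T, p4=F, p5=T, p6=T

p2 occurs only positively in the remaining clauses — set p2 = True.
p6 occurs only positively in the remaining clauses — set p6 = True.
Set p1 = True and propagate.
  then p4 is forced to False.
The remaining clauses are satisfied by p3 = True, p5 = True.
Every clause has at least one true literal under this assignment.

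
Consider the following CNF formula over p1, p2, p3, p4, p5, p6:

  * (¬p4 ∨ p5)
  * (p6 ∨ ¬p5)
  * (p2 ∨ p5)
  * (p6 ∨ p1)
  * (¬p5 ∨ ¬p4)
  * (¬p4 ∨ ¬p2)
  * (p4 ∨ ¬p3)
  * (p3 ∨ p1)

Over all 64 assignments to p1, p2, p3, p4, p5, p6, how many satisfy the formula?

4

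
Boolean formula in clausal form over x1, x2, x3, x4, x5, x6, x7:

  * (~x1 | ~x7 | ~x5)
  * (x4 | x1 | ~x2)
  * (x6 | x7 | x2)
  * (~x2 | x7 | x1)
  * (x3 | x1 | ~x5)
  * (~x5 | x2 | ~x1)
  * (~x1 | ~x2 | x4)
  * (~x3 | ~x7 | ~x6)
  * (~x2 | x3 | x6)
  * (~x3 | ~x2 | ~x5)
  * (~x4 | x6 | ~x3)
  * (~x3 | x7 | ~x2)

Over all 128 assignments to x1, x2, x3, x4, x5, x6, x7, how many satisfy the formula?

Split on x2, then x1.
  x2=1, x1=1: remaining (x3,x4,x5,x6,x7) ∈ {(0,1,0,1,0); (0,1,0,1,1); (0,1,1,1,0)} — 3.
  x2=1, x1=0: remaining (x3,x4,x5,x6,x7) ∈ {(0,1,0,1,1)} — 1.
  x2=0, x1=1: 9 of the 32 assignments to (x3,x4,x5,x6,x7) work.
  x2=0, x1=0: 12 of the 32 assignments to (x3,x4,x5,x6,x7) work.
Total: 3 + 1 + 9 + 12 = 25.

25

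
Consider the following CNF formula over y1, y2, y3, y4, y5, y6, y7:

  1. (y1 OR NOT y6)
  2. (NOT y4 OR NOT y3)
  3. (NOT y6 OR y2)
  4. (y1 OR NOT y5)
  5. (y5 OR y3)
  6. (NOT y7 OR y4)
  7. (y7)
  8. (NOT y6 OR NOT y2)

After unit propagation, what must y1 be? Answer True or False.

Unit clause (y7) sets y7 = True.
(y4 OR NOT y7) with y7 = True leaves only y4, so y4 = True.
In (NOT y4 OR NOT y3), NOT y4 is now false; NOT y3 must hold, so y3 = False.
In (y5 OR y3), y3 is now false; y5 must hold, so y5 = True.
(y1 OR NOT y5) with y5 = True leaves only y1, so y1 = True.

True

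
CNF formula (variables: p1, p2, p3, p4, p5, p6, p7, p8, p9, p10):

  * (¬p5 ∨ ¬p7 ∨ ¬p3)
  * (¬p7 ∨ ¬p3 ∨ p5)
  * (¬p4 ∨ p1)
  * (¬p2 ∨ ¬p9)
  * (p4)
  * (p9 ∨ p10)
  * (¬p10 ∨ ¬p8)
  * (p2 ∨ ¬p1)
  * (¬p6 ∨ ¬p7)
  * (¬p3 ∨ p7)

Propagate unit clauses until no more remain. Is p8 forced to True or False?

False

(p4) is a unit clause: p4 = True.
(¬p4 ∨ p1) with p4 = True leaves only p1, so p1 = True.
(¬p1 ∨ p2): since p1 = True, the clause reduces to (p2). p2 = True.
In (¬p2 ∨ ¬p9), ¬p2 is now false; ¬p9 must hold, so p9 = False.
(p9 ∨ p10): since p9 = False, the clause reduces to (p10). p10 = True.
(¬p10 ∨ ¬p8) with p10 = True leaves only ¬p8, so p8 = False.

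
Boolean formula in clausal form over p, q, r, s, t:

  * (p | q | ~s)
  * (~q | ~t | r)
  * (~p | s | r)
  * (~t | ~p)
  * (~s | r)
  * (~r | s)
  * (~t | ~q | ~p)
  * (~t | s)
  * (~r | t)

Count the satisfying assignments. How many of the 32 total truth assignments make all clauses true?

3

Satisfying assignments:
  p=0 q=0 r=0 s=0 t=0
  p=0 q=1 r=0 s=0 t=0
  p=0 q=1 r=1 s=1 t=1
That's 3 in total.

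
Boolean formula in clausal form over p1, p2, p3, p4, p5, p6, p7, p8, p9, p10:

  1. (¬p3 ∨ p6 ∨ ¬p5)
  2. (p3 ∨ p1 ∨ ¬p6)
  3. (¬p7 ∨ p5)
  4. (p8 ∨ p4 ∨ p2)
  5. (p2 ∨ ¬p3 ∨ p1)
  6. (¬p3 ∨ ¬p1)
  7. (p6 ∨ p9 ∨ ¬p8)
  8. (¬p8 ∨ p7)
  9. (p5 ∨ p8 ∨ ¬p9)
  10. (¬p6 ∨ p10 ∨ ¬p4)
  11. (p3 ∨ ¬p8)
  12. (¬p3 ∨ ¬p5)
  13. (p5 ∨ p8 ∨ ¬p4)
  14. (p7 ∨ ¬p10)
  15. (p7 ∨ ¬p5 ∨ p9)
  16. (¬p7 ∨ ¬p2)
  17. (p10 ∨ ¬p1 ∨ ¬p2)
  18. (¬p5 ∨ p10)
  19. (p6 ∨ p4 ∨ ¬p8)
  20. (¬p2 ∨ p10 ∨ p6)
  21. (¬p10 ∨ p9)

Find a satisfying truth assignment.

p1=1  p2=0  p3=0  p4=1  p5=1  p6=1  p7=1  p8=0  p9=1  p10=1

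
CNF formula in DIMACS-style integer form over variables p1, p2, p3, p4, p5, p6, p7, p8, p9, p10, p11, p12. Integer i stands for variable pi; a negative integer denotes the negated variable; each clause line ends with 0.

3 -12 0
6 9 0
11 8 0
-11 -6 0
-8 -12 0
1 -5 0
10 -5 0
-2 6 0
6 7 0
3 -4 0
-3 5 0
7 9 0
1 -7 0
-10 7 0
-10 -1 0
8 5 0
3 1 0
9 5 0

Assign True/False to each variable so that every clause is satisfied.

p4 occurs only negated in the remaining clauses — set p4 = False.
p9 occurs only positively in the remaining clauses — set p9 = True.
Set p1 = True and propagate.
  then p10 is forced to False.
  then p5 is forced to False.
  then p3 is forced to False.
  then p12 is forced to False.
  then p8 is forced to True.
For the remaining variables, p2 = True, p6 = True, p7 = False, p11 = False works.

p1 = True, p2 = True, p3 = False, p4 = False, p5 = False, p6 = True, p7 = False, p8 = True, p9 = True, p10 = False, p11 = False, p12 = False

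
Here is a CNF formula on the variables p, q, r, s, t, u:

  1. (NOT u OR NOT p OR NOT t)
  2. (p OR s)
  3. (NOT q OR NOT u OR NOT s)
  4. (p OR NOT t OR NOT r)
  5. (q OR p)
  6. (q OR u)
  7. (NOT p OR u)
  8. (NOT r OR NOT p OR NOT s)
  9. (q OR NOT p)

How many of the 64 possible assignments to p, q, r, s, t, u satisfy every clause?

5

The models are:
  p=F q=T r=F s=T t=F u=F
  p=F q=T r=F s=T t=T u=F
  p=F q=T r=T s=T t=F u=F
  p=T q=T r=F s=F t=F u=T
  p=T q=T r=T s=F t=F u=T
That's 5 in total.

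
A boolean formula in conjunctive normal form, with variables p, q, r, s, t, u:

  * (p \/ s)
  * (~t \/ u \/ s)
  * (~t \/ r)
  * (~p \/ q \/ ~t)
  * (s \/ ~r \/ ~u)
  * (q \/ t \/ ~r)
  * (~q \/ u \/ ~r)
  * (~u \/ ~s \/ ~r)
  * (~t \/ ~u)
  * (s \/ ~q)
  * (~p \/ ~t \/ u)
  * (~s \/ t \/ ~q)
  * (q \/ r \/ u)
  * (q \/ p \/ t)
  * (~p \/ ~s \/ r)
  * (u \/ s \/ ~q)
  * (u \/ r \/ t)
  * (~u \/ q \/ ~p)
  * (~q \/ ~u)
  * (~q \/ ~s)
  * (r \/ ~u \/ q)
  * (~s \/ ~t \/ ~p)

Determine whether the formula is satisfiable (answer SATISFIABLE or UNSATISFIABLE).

SATISFIABLE

Branch on p: take p = False.
  then s is forced to True.
  then q is forced to False.
  then t is forced to True.
  then r is forced to True.
  then u is forced to False.
So p=0, q=0, r=1, s=1, t=1, u=0 is a satisfying assignment.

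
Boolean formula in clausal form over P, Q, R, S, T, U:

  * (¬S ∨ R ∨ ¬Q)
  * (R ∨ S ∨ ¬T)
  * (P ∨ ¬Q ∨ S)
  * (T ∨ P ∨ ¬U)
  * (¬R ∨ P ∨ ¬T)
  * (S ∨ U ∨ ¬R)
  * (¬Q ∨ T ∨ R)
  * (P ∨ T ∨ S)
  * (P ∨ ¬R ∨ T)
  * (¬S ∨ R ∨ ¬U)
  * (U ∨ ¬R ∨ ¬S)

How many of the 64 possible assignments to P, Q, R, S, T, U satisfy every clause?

14

Split on R, then S.
  R=1, S=1: remaining (P,Q,T,U) ∈ {(1,0,0,1); (1,0,1,1); (1,1,0,1); (1,1,1,1)} — 4.
  R=1, S=0: remaining (P,Q,T,U) ∈ {(1,0,0,1); (1,0,1,1); (1,1,0,1); (1,1,1,1)} — 4.
  R=0, S=1: remaining (P,Q,T,U) ∈ {(0,0,0,0); (0,0,1,0); (1,0,0,0); (1,0,1,0)} — 4.
  R=0, S=0: remaining (P,Q,T,U) ∈ {(1,0,0,0); (1,0,0,1)} — 2.
Total: 4 + 4 + 4 + 2 = 14.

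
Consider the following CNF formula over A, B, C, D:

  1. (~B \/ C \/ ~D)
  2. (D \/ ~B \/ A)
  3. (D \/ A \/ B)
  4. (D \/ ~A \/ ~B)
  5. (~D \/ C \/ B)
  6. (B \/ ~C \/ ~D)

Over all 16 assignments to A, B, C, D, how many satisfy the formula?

4

The models are:
  A=0 B=1 C=1 D=1
  A=1 B=0 C=0 D=0
  A=1 B=0 C=1 D=0
  A=1 B=1 C=1 D=1
That's 4 in total.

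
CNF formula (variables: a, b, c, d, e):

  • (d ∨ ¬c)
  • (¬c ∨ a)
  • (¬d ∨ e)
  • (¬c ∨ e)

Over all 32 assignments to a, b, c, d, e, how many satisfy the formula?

Split on c, then d.
  c=1, d=1: remaining (a,b,e) ∈ {(1,0,1); (1,1,1)} — 2.
  c=1, d=0: a clause becomes empty — 0.
  c=0, d=1: remaining (a,b,e) ∈ {(0,0,1); (0,1,1); (1,0,1); (1,1,1)} — 4.
  c=0, d=0: a, b, e free → 2^3 = 8.
Total: 2 + 0 + 4 + 8 = 14.

14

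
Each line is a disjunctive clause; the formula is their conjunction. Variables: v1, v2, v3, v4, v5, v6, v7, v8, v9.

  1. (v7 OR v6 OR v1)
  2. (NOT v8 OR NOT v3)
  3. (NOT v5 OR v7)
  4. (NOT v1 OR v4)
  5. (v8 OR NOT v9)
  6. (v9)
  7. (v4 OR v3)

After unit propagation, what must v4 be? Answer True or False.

True

(v9) stands alone — v9 = True.
(NOT v9 OR v8): since v9 = True, the clause reduces to (v8). v8 = True.
(NOT v8 OR NOT v3): since v8 = True, the clause reduces to (NOT v3). v3 = False.
In (v4 OR v3), v3 is now false; v4 must hold, so v4 = True.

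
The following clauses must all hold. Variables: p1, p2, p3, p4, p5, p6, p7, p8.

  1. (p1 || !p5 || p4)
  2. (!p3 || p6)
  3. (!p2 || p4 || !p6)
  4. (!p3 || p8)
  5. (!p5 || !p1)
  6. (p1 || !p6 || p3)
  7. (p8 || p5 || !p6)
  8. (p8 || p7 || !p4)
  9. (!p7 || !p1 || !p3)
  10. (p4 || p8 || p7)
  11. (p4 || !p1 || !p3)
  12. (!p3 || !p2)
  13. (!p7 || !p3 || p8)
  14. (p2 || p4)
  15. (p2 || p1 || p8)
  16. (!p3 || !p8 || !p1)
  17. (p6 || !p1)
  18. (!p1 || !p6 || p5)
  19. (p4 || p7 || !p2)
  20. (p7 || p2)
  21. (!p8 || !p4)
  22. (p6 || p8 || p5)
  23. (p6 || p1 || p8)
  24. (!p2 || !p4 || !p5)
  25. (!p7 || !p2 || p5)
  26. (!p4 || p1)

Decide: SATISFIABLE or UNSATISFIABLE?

UNSATISFIABLE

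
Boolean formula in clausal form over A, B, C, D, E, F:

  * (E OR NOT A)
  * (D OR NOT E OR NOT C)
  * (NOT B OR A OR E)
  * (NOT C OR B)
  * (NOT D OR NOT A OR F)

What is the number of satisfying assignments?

21

Split on A, then E.
  A=T, E=T: 7 of the 16 assignments to (B,C,D,F) work.
  A=T, E=F: a clause becomes empty — 0.
  A=F, E=T: F free; 5 ways for (B,C,D) × 2^1 = 10.
  A=F, E=F: remaining (B,C,D,F) ∈ {(F,F,F,F); (F,F,F,T); (F,F,T,F); (F,F,T,T)} — 4.
Total: 7 + 0 + 10 + 4 = 21.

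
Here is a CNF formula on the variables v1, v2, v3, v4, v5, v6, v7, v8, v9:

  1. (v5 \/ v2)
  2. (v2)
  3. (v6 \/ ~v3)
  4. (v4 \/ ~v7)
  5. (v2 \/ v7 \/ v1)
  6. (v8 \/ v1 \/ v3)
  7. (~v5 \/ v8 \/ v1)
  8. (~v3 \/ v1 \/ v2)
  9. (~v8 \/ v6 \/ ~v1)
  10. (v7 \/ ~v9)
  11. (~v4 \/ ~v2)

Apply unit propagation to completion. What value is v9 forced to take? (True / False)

Unit clause (v2) sets v2 = True.
From (~v2 \/ ~v4) and v2 = True: v4 = False.
(~v7 \/ v4): since v4 = False, the clause reduces to (~v7). v7 = False.
From (v7 \/ ~v9) and v7 = False: v9 = False.

False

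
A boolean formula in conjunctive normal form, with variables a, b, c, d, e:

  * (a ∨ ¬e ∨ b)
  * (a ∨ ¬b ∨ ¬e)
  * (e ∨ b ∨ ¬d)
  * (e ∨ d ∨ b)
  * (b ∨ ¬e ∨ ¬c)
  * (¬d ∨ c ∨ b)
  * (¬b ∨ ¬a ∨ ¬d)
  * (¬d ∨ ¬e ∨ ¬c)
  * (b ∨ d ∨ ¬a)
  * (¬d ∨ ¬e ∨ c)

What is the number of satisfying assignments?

8

Case analysis on b and d:
  b=T, d=T: remaining (a,c,e) ∈ {(F,F,F); (F,T,F)} — 2.
  b=T, d=F: c free; 3 ways for (a,e) × 2^1 = 6.
  b=F, d=T: a clause becomes empty — 0.
  b=F, d=F: a clause becomes empty — 0.
Total: 2 + 6 + 0 + 0 = 8.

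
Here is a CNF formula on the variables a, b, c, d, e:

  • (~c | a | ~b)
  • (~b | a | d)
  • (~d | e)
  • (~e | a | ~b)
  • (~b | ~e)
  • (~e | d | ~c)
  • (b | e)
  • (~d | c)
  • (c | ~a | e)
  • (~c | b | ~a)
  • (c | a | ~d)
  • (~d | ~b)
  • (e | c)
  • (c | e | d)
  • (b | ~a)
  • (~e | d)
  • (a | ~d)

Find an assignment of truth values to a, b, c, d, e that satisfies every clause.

a = T, b = T, c = T, d = F, e = F

Check each clause:
  1. (a | ~c | ~b) — a is true.
  2. (~b | d | a) — a is true.
  3. (~d | e) — ~d is true.
  4. (~e | a | ~b) — a is true.
  5. (~e | ~b) — ~e is true.
  6. (d | ~c | ~e) — ~e is true.
  7. (b | e) — b is true.
  8. (c | ~d) — c is true.
  9. (c | ~a | e) — c is true.
  10. (b | ~c | ~a) — b is true.
  11. (~d | c | a) — a is true.
  12. (~b | ~d) — ~d is true.
  13. (e | c) — c is true.
  14. (c | e | d) — c is true.
  15. (~a | b) — b is true.
  16. (~e | d) — ~e is true.
  17. (~d | a) — a is true.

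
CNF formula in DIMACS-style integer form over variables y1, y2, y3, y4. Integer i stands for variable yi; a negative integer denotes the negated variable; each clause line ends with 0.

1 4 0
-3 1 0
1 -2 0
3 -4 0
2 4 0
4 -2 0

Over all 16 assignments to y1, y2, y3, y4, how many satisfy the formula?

The models are:
  y1=1 y2=0 y3=1 y4=1
  y1=1 y2=1 y3=1 y4=1
Count: 2.

2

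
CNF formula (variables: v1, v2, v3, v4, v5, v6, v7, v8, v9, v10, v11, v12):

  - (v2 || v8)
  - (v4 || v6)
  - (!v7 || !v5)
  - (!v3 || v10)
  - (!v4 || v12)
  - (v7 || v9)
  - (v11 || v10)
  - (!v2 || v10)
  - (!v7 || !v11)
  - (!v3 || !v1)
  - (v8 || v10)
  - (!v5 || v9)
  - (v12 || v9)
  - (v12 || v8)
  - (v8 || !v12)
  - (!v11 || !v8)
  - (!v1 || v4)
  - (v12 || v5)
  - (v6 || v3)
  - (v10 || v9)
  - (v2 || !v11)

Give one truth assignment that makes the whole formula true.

v1=F, v2=T, v3=F, v4=T, v5=F, v6=T, v7=F, v8=T, v9=T, v10=T, v11=F, v12=T

v1 occurs only negated in the remaining clauses — set v1 = False.
Pure literal: v6 appears only positively; assign v6 = True.
Set v2 = True and propagate.
  then v10 is forced to True.
Try v4 = True.
  then v12 is forced to True.
  then v8 is forced to True.
  then v11 is forced to False.
For the remaining variables, v3 = False, v5 = False, v7 = False, v9 = True works.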